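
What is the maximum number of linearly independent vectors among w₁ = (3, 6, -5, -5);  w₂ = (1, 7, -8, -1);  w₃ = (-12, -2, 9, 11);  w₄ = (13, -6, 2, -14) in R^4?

Apply Gaussian elimination to the matrix whose rows are w₁, w₂, w₃, w₄.
There are 3 pivot columns, so rank = 3.

3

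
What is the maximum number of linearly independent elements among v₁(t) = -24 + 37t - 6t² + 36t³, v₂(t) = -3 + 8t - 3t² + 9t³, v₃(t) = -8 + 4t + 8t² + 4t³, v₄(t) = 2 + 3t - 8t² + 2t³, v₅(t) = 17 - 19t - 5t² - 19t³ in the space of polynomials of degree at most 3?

3

Use coordinates relative to {1, t, …, t³}.
Form the matrix with v₁, v₂, v₃, v₄, v₅ as columns and reduce.
There are 3 pivot columns, so rank = 3.
(With 5 elements in a 4-dimensional space the rank is at most 4.)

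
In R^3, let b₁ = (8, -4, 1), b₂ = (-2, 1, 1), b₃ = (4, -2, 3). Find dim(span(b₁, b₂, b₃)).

dim = 2

Row-reduce the 3×3 matrix with these as rows.
There are 2 pivot columns, so rank = 2.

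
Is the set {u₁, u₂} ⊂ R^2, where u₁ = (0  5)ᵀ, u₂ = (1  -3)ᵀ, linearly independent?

Row-reduce the matrix whose columns are u₁, u₂.
The reduction yields 2 nonzero rows, so the rank is 2.
Since rank = 2 (the number of vectors), the set is linearly independent.

linearly independent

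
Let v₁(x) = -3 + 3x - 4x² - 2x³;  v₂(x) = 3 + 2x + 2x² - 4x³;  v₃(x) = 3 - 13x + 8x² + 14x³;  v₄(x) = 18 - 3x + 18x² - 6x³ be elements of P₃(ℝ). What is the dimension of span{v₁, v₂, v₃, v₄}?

2

Use coordinates relative to {1, x, …, x³}.
Put the 4×4 matrix [v₁|v₂|v₃|v₄] into echelon form.
Exactly 2 pivots survive; hence the rank is 2.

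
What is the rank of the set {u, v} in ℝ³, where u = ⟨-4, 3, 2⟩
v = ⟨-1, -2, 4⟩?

rank 2

Form the matrix with u, v as columns and reduce.
The echelon form has 2 nonzero rows, so the rank is 2.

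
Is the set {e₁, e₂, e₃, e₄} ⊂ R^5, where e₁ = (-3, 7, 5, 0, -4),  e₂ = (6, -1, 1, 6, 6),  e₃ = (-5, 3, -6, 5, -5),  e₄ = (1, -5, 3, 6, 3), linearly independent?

Place the vectors as rows of a 4×5 matrix and reduce to echelon form.
The reduction yields 4 nonzero rows, so the rank is 4.
Since rank = 4 (the number of vectors), the set is linearly independent.

linearly independent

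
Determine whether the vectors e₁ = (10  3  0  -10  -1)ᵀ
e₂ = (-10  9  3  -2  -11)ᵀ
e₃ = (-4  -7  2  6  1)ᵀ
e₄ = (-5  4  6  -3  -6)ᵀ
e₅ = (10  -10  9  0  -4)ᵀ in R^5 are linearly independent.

linearly independent

Place the vectors as rows of a 5×5 matrix and reduce to echelon form.
The reduction yields 5 nonzero rows, so the rank is 5.
Since rank = 5 (the number of vectors), the set is linearly independent.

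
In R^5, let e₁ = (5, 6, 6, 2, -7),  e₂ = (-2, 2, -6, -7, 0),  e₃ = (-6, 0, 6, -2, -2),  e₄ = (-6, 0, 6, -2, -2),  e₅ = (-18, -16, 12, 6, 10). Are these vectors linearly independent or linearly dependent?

linearly dependent

Two of the vectors are equal, giving an immediate dependence.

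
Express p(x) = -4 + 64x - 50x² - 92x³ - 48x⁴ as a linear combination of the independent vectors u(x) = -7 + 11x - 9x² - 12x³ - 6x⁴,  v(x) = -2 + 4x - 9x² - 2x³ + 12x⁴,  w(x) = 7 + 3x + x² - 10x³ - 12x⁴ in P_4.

Work in coordinates with respect to the standard basis {1, x, …, x⁴}.
Write p = c₁u + … + c₃w and equate components.
Row-reducing the augmented matrix gives the unique coefficients (c₁, c₂, c₃) = (4, 2, 4).

p = 4u + 2v + 4w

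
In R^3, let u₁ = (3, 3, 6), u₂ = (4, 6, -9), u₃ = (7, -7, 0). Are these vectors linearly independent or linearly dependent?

The matrix [u₁|u₂|u₃] has determinant -798.
A nonzero determinant means the columns are linearly independent.

linearly independent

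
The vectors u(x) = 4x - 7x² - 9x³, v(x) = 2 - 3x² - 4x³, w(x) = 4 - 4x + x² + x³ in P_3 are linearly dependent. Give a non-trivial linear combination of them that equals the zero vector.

Take coordinates with respect to {1, x, …, x³}.
Write the vectors as columns of a matrix and find a nonzero vector in its null space.
A generator of the null space is (1, -2, 1).

u - 2v + w = 0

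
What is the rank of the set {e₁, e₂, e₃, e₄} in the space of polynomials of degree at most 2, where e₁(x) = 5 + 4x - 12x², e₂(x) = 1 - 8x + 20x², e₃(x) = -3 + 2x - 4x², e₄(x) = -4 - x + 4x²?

rank 2

Use coordinates relative to {1, x, x²}.
Row-reduce the 4×3 matrix with these as rows.
Exactly 2 pivots survive; hence the rank is 2.
(With 4 elements in a 3-dimensional space the rank is at most 3.)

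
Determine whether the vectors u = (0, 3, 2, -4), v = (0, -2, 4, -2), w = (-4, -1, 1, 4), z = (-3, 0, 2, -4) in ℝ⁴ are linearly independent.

Form the 4×4 matrix with these as columns; its determinant is 342.
A nonzero determinant means the columns are linearly independent.

linearly independent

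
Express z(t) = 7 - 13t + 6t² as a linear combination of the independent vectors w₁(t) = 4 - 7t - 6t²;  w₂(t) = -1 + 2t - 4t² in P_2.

z = w₁ - 3w₂

Identify each element with its coordinate vector in ℝ³ via {1, t, t²}.
Write z = c₁w₁ + c₂w₂ and equate components.
The system has the unique solution (c₁, c₂) = (1, -3).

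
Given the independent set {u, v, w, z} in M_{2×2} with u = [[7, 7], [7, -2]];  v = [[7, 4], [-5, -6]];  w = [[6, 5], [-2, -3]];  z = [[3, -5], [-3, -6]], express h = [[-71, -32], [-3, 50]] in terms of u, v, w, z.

Work in coordinates with respect to the standard basis {E₁₁, E₁₂, E₂₁, E₂₂}.
Set up the augmented matrix [u | v | w | z | h] and row-reduce.
The system has the unique solution (a₁, …, a₄) = (-4, -1, -4, -4).

h = -4u - v - 4w - 4z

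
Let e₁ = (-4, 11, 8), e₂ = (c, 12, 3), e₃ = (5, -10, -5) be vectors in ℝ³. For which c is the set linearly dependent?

Dependence holds iff the 3×3 matrix [e₁ e₂ e₃] is singular.
Cofactor expansion gives det = -25*c - 195.
Solving -25*c - 195 = 0 yields c = -39/5.

c = -39/5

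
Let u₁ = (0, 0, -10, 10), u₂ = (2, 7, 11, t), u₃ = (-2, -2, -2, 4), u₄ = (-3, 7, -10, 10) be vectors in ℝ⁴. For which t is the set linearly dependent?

t = -29/2

The vectors are dependent exactly when the determinant of the matrix with rows u₁, u₂, u₃, u₄ vanishes.
Cofactor expansion gives det = 200*t + 2900.
This vanishes exactly when t = -29/2.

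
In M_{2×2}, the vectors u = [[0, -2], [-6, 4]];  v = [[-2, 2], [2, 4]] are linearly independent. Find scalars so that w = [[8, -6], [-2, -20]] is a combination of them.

Work in coordinates with respect to the standard basis {E₁₁, E₁₂, E₂₁, E₂₂}.
Set up the augmented matrix [u | v | w] and row-reduce.
Back-substitution yields (a₁, a₂) = (-1, -4).

w = -u - 4v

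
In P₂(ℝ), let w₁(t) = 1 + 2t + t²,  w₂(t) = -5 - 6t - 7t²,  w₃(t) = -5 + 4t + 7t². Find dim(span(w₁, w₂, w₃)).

3

Use coordinates relative to {1, t, t²}.
Form the matrix with w₁, w₂, w₃ as columns and reduce.
The echelon form has 3 nonzero rows, so the rank is 3.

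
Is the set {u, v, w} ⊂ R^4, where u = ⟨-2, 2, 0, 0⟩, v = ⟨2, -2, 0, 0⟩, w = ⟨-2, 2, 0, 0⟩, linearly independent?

linearly dependent

Two of the vectors are equal, giving an immediate dependence.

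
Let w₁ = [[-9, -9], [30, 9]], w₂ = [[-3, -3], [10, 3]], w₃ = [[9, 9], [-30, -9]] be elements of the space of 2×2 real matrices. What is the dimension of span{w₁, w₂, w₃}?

1

Use coordinates relative to {E₁₁, E₁₂, E₂₁, E₂₂}.
Put the 4×3 matrix [w₁|w₂|w₃] into echelon form.
Reduction leaves 1 leading entry, giving rank 1.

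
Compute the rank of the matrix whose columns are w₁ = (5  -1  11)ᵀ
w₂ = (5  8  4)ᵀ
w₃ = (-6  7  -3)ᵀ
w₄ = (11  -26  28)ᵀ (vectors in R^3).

Apply Gaussian elimination to the matrix whose rows are w₁, w₂, w₃, w₄.
Exactly 3 pivots survive; hence the rank is 3.
(With 4 elements in a 3-dimensional space the rank is at most 3.)

rank 3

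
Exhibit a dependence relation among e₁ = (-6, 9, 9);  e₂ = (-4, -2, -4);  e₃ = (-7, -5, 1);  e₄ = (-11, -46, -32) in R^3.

3e₁ - 2e₂ - 3e₃ + e₄ = 0

Solve the homogeneous system with e₁, e₂, e₃, e₄ as columns by row-reducing the coefficient matrix.
The free variable yields coefficients (3, -2, -3, 1) (any nonzero multiple also works).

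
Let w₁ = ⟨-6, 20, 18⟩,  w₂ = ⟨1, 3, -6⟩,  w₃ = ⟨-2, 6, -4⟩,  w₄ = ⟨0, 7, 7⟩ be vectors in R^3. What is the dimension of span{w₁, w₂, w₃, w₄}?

3

Row-reduce the 4×3 matrix with these as rows.
Exactly 3 pivots survive; hence the rank is 3.
(With 4 elements in a 3-dimensional space the rank is at most 3.)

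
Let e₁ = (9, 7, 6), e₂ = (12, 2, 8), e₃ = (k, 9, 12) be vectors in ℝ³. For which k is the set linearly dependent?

The set is linearly dependent precisely when det[e₁; e₂; e₃] = 0.
Cofactor expansion gives det = 44*k - 792.
Setting this to zero gives k = 18.

k = 18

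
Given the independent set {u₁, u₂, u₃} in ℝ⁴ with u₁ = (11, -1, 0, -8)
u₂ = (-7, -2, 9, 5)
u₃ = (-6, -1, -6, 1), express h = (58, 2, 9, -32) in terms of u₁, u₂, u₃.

Solve the system with u₁, u₂, u₃ as columns and h as the right-hand side.
The system has the unique solution (c₁, c₂, c₃) = (3, -1, -3).

h = 3u₁ - u₂ - 3u₃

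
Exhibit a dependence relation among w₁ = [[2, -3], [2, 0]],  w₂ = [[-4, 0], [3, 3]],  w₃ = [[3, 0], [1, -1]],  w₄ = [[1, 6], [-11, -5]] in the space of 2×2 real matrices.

Take coordinates with respect to {E₁₁, E₁₂, E₂₁, E₂₂}.
Set up α₁w₁ + … + α₄w₄ = 0 and solve the homogeneous system.
One solution (up to scaling) is (2, 2, 1, 1).

2w₁ + 2w₂ + w₃ + w₄ = 0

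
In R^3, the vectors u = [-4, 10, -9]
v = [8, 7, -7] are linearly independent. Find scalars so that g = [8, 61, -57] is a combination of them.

Write g = c₁u + c₂v and equate components.
Back-substitution yields (c₁, c₂) = (4, 3).

g = 4u + 3v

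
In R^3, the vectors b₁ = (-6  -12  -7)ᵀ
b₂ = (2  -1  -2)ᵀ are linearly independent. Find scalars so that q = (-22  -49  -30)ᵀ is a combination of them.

Write q = c₁b₁ + c₂b₂ and equate components.
Row-reducing the augmented matrix gives the unique coefficients (c₁, c₂) = (4, 1).

q = 4b₁ + b₂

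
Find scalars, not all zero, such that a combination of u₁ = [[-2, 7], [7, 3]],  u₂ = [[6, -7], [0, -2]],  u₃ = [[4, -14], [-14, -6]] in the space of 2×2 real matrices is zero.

2u₁ + u₃ = 0

Write each element as a vector in ℝ⁴ using {E₁₁, E₁₂, E₂₁, E₂₂}.
Write the vectors as columns of a matrix and find a nonzero vector in its null space.
The free variable yields coefficients (2, 0, 1) (any nonzero multiple also works).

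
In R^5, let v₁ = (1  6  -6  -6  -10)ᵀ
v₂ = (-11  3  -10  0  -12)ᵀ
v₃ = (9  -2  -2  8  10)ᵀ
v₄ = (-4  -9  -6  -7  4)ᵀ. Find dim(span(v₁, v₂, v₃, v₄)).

Put the 5×4 matrix [v₁|v₂|v₃|v₄] into echelon form.
There are 4 pivot columns, so rank = 4.

4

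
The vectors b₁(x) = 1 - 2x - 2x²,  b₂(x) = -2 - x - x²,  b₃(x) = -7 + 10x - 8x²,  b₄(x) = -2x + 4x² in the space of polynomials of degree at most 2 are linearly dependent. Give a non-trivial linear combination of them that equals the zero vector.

3b₁ - 2b₂ + b₃ + 3b₄ = 0

Write each element as a vector in ℝ³ using {1, x, x²}.
Set up α₁b₁ + … + α₄b₄ = 0 and solve the homogeneous system.
A generator of the null space is (3, -2, 1, 3).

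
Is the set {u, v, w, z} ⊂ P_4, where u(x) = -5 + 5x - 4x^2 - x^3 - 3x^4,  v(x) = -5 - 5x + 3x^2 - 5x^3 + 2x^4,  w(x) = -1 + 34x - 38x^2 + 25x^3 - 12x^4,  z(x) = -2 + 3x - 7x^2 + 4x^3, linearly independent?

Take coordinates with respect to the standard basis {1, x, …, x^4}.
Place the vectors as rows of a 4×5 matrix and reduce to echelon form.
The reduction yields 3 nonzero rows, so the rank is 3.
Since rank 3 < 4, the set is linearly dependent.
Indeed 2u - 3v - w + 3z = 0.

linearly dependent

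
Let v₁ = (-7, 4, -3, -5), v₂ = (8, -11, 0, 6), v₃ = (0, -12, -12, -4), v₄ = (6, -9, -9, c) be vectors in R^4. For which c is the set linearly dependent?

c = -17/7

Dependence holds iff the 4×4 matrix [v₁ v₂ v₃ v₄] is singular.
The determinant works out to -252*c - 612.
Setting this to zero gives c = -17/7.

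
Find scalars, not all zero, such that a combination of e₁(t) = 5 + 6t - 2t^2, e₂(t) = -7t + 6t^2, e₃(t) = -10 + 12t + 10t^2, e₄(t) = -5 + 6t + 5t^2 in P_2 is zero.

Take coordinates with respect to {1, t, t^2}.
Solve the homogeneous system with e₁, e₂, e₃, e₄ as columns by row-reducing the coefficient matrix.
The free variable yields coefficients (0, 0, 1, -2) (any nonzero multiple also works).

e₃ - 2e₄ = 0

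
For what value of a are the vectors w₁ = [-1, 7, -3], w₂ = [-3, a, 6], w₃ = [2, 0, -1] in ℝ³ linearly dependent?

Dependence holds iff the 3×3 matrix [w₁ w₂ w₃] is singular.
Cofactor expansion gives det = 7*a + 63.
Setting this to zero gives a = -9.

a = -9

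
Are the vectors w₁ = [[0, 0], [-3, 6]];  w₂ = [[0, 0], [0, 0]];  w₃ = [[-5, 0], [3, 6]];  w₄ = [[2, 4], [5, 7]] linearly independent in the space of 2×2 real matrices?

Write each element as a coordinate vector in ℝ⁴ using {E₁₁, E₁₂, E₂₁, E₂₂}.
One of the vectors is the zero vector, so the set is linearly dependent.

linearly dependent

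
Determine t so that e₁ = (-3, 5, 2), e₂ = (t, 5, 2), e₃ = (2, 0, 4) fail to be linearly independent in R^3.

t = -3

Dependence holds iff the 3×3 matrix [e₁ e₂ e₃] is singular.
The determinant works out to -20*t - 60.
Setting this to zero gives t = -3.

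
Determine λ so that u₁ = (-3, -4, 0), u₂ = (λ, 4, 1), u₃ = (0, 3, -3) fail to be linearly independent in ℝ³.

λ = 15/4

The set is linearly dependent precisely when det[u₁; u₂; u₃] = 0.
Expanding, det = 45 - 12*λ.
Solving 45 - 12*λ = 0 yields λ = 15/4.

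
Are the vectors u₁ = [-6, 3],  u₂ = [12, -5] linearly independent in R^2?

linearly independent

Row-reduce the matrix whose columns are u₁, u₂.
The reduction yields 2 nonzero rows, so the rank is 2.
Since rank = 2 (the number of vectors), the set is linearly independent.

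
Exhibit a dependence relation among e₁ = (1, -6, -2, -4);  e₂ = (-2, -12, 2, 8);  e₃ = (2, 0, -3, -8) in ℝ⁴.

2e₁ - e₂ - 2e₃ = 0

Write the vectors as columns of a matrix and find a nonzero vector in its null space.
The free variable yields coefficients (2, -1, -2) (any nonzero multiple also works).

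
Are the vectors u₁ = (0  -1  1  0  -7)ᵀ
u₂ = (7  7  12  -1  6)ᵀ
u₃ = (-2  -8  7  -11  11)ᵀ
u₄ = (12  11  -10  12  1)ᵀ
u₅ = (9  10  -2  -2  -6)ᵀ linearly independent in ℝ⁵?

linearly independent

The matrix [u₁|u₂|u₃|u₄|u₅] has determinant 134770.
A nonzero determinant means the columns are linearly independent.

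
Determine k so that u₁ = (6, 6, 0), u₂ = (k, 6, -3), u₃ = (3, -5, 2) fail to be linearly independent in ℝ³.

Dependence holds iff the 3×3 matrix [u₁ u₂ u₃] is singular.
The determinant works out to -12*k - 72.
This vanishes exactly when k = -6.

k = -6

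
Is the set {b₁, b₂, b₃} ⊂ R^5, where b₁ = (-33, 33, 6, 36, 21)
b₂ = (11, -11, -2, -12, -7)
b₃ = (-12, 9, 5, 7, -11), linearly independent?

linearly dependent

One vector is a scalar multiple of another, so the set is dependent.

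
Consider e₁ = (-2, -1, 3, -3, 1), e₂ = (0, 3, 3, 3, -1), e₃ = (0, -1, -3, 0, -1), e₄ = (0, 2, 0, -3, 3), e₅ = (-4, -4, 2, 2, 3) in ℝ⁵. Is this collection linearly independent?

The matrix [e₁|e₂|e₃|e₄|e₅] has determinant -660.
A nonzero determinant means the columns are linearly independent.

linearly independent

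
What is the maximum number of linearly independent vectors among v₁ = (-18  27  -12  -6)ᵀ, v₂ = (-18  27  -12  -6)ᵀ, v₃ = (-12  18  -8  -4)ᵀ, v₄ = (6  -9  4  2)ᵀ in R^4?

Form the matrix with v₁, v₂, v₃, v₄ as columns and reduce.
The echelon form has 1 nonzero row, so the rank is 1.

1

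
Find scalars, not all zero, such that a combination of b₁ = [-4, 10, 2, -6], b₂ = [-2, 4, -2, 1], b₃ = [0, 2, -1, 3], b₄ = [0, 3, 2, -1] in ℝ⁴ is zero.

Solve the homogeneous system with b₁, b₂, b₃, b₄ as columns by row-reducing the coefficient matrix.
The free variable yields coefficients (1, -2, 2, -2) (any nonzero multiple also works).

b₁ - 2b₂ + 2b₃ - 2b₄ = 0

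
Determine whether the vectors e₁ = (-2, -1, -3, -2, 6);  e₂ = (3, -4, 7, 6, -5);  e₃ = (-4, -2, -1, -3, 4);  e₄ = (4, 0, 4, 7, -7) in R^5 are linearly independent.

linearly independent

Row-reduce the matrix whose columns are e₁, e₂, e₃, e₄.
The reduction yields 4 nonzero rows, so the rank is 4.
Since rank = 4 (the number of vectors), the set is linearly independent.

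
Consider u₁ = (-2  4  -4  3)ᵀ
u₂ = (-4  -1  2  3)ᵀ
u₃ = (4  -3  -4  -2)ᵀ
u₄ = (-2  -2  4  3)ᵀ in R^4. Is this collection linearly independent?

linearly independent

Place the vectors as rows of a 4×4 matrix and reduce to echelon form.
The reduction yields 4 nonzero rows, so the rank is 4.
Since rank = 4 (the number of vectors), the set is linearly independent.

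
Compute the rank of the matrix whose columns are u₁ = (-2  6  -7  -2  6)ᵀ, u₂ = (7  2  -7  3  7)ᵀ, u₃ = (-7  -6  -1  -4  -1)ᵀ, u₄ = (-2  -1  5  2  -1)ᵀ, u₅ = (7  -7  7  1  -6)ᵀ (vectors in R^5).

rank 5

Form the matrix with u₁, u₂, u₃, u₄, u₅ as columns and reduce.
The echelon form has 5 nonzero rows, so the rank is 5.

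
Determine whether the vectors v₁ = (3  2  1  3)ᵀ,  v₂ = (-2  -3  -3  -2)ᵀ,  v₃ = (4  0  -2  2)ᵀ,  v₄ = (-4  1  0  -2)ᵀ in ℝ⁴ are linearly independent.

The matrix [v₁|v₂|v₃|v₄] has determinant 34.
A nonzero determinant means the columns are linearly independent.

linearly independent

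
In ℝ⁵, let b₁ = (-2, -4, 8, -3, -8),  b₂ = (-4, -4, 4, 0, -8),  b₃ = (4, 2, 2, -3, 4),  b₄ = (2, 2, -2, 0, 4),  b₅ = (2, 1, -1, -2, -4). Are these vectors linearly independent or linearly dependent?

One vector is a scalar multiple of another, so the set is dependent.

linearly dependent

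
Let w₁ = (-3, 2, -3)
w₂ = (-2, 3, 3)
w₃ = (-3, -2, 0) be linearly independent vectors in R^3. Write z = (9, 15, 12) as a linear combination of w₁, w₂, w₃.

z = -w₁ + 3w₂ - 4w₃

Since w₁, w₂, w₃ are independent, the coefficients expressing z are uniquely determined by a linear system.
Back-substitution yields (α₁, α₂, α₃) = (-1, 3, -4).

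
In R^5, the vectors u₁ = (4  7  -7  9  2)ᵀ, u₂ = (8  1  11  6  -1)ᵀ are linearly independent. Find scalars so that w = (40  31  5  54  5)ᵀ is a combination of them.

Since u₁, u₂ are independent, the coefficients expressing w are uniquely determined by a linear system.
The system has the unique solution (a₁, a₂) = (4, 3).

w = 4u₁ + 3u₂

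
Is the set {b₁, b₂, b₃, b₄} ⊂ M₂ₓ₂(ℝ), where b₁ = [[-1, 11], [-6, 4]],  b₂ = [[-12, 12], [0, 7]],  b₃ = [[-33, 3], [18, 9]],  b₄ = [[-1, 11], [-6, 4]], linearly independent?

linearly dependent

Write each element as a coordinate vector in ℝ⁴ using {E₁₁, E₁₂, E₂₁, E₂₂}.
Two of the vectors are equal, giving an immediate dependence.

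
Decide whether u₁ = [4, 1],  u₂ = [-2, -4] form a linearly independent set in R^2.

linearly independent

The matrix [u₁|u₂] has determinant -14.
A nonzero determinant means the columns are linearly independent.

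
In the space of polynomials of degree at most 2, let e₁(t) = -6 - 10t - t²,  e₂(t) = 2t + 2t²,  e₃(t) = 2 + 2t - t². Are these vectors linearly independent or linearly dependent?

linearly dependent

Write each element as a coordinate vector in ℝ³ using {1, t, t²}.
The matrix [e₁|e₂|e₃] has determinant 0.
A zero determinant means the columns are linearly dependent.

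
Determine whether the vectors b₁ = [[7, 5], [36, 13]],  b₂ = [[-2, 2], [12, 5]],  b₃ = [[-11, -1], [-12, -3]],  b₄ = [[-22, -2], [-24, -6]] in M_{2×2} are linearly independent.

linearly dependent

Take coordinates with respect to the standard basis {E₁₁, E₁₂, E₂₁, E₂₂}.
The matrix [b₁|b₂|b₃|b₄] has determinant 0.
A zero determinant means the columns are linearly dependent.
Indeed b₁ - 2b₂ + b₃ = 0.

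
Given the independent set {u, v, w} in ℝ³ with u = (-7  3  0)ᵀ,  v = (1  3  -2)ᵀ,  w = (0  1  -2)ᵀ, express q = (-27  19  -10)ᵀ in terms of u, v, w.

q = 4u + v + 4w

Set up the augmented matrix [u | v | w | q] and row-reduce.
Row-reducing the augmented matrix gives the unique coefficients (c₁, c₂, c₃) = (4, 1, 4).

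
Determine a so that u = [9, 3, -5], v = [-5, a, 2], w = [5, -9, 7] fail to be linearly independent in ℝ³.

Place the vectors as rows of a 3×3 matrix; dependence ⇔ determinant zero.
Expanding, det = 88*a + 72.
This vanishes exactly when a = -9/11.

a = -9/11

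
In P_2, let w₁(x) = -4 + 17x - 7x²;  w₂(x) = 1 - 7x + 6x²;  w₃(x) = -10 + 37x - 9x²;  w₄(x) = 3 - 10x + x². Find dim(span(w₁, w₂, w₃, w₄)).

Represent each element by its coordinate vector in ℝ³.
Apply Gaussian elimination to the matrix whose rows are w₁, w₂, w₃, w₄.
Reduction leaves 2 leading entries, giving rank 2.
(With 4 elements in a 3-dimensional space the rank is at most 3.)

2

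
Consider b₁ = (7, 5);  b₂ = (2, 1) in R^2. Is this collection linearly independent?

Place the vectors as rows of a 2×2 matrix and reduce to echelon form.
The reduction yields 2 nonzero rows, so the rank is 2.
Since rank = 2 (the number of vectors), the set is linearly independent.

linearly independent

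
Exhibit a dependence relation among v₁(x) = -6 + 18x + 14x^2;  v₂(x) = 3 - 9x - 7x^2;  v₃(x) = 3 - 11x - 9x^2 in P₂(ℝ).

Take coordinates with respect to {1, x, x^2}.
Write the vectors as columns of a matrix and find a nonzero vector in its null space.
A generator of the null space is (1, 2, 0).

v₁ + 2v₂ = 0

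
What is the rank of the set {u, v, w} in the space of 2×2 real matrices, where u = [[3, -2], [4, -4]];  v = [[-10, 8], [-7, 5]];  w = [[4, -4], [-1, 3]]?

Use coordinates relative to {E₁₁, E₁₂, E₂₁, E₂₂}.
Row-reduce the 3×4 matrix with these as rows.
Reduction leaves 2 leading entries, giving rank 2.

rank 2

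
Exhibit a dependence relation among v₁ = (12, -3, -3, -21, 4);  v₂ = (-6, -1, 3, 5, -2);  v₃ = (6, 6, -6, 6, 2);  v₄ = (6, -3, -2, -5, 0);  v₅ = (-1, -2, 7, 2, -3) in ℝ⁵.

v₁ + 3v₂ + v₃ = 0

Write the vectors as columns of a matrix and find a nonzero vector in its null space.
The free variable yields coefficients (1, 3, 1, 0, 0) (any nonzero multiple also works).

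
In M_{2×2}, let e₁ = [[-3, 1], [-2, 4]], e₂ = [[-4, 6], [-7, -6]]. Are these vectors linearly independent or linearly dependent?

Take coordinates with respect to the standard basis {E₁₁, E₁₂, E₂₁, E₂₂}.
Row-reduce the matrix whose columns are e₁, e₂.
The reduction yields 2 nonzero rows, so the rank is 2.
Since rank = 2 (the number of vectors), the set is linearly independent.

linearly independent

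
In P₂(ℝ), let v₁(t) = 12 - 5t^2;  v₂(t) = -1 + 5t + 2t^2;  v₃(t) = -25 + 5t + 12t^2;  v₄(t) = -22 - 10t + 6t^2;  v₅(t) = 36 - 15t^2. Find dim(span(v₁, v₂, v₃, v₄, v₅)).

Pass to coordinate vectors with respect to the basis {1, t, t^2}.
Form the matrix with v₁, v₂, v₃, v₄, v₅ as columns and reduce.
Exactly 2 pivots survive; hence the rank is 2.
(With 5 elements in a 3-dimensional space the rank is at most 3.)

2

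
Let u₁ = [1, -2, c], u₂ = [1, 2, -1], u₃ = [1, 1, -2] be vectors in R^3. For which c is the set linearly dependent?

c = -5

Dependence holds iff the 3×3 matrix [u₁ u₂ u₃] is singular.
The determinant works out to -c - 5.
Setting this to zero gives c = -5.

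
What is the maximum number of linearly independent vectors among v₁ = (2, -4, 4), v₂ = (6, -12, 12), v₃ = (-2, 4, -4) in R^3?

Form the matrix with v₁, v₂, v₃ as columns and reduce.
Reduction leaves 1 leading entry, giving rank 1.

1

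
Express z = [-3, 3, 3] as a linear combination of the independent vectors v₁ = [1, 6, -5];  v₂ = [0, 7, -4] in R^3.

z = -3v₁ + 3v₂

Write z = a₁v₁ + a₂v₂ and equate components.
Row-reducing the augmented matrix gives the unique coefficients (a₁, a₂) = (-3, 3).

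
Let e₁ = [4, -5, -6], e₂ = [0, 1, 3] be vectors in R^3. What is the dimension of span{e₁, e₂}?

Apply Gaussian elimination to the matrix whose rows are e₁, e₂.
The echelon form has 2 nonzero rows, so the rank is 2.

dim = 2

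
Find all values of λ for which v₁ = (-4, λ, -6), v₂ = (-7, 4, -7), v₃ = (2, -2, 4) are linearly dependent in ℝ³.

The set is linearly dependent precisely when det[v₁; v₂; v₃] = 0.
The determinant works out to 14*λ - 44.
Setting this to zero gives λ = 22/7.

λ = 22/7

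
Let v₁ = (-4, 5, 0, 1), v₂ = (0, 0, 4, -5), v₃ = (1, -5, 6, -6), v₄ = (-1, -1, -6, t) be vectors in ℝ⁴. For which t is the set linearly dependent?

t = 44/5

Place the vectors as rows of a 4×4 matrix; dependence ⇔ determinant zero.
Cofactor expansion gives det = 528 - 60*t.
This vanishes exactly when t = 44/5.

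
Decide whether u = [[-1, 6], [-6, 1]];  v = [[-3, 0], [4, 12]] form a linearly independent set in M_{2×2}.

linearly independent

Write each element as a coordinate vector in ℝ⁴ using {E₁₁, E₁₂, E₂₁, E₂₂}.
Place the vectors as rows of a 2×4 matrix and reduce to echelon form.
The reduction yields 2 nonzero rows, so the rank is 2.
Since rank = 2 (the number of vectors), the set is linearly independent.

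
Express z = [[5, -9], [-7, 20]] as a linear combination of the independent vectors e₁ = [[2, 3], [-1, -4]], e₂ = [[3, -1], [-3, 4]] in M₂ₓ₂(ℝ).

z = -2e₁ + 3e₂

Identify each element with its coordinate vector in ℝ⁴ via {E₁₁, E₁₂, E₂₁, E₂₂}.
Solve the system with e₁, e₂ as columns and z as the right-hand side.
Back-substitution yields (c₁, c₂) = (-2, 3).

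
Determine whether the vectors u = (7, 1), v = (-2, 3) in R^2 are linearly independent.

Row-reduce the matrix whose columns are u, v.
The reduction yields 2 nonzero rows, so the rank is 2.
Since rank = 2 (the number of vectors), the set is linearly independent.

linearly independent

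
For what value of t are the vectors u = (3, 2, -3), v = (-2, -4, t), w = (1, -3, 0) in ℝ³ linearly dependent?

The vectors are dependent exactly when the determinant of the matrix with rows u, v, w vanishes.
Cofactor expansion gives det = 11*t - 30.
Setting this to zero gives t = 30/11.

t = 30/11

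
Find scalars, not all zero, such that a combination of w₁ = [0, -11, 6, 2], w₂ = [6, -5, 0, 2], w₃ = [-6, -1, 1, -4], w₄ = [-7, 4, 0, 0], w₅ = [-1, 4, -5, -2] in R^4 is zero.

w₁ - 2w₂ - w₃ - w₄ + w₅ = 0

Set up α₁w₁ + … + α₅w₅ = 0 and solve the homogeneous system.
The free variable yields coefficients (1, -2, -1, -1, 1) (any nonzero multiple also works).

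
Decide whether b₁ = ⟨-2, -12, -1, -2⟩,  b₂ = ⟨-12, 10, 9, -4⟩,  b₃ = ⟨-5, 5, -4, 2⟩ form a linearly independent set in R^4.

linearly independent

Place the vectors as rows of a 3×4 matrix and reduce to echelon form.
The reduction yields 3 nonzero rows, so the rank is 3.
Since rank = 3 (the number of vectors), the set is linearly independent.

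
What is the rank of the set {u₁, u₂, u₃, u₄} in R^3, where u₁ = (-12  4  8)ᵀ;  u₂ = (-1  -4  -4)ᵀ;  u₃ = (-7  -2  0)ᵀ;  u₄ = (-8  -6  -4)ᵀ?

2

Apply Gaussian elimination to the matrix whose rows are u₁, u₂, u₃, u₄.
Exactly 2 pivots survive; hence the rank is 2.
(With 4 elements in a 3-dimensional space the rank is at most 3.)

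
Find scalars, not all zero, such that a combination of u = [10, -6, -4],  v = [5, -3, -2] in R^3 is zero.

Write the vectors as columns of a matrix and find a nonzero vector in its null space.
The free variable yields coefficients (1, -2) (any nonzero multiple also works).

u - 2v = 0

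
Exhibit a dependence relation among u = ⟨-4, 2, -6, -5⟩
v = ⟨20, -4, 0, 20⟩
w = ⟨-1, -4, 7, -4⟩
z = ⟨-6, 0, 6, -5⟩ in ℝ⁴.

2u + v + 2z = 0

Row-reduce the matrix with u, v, w, z as columns; the null space gives the coefficients.
One solution (up to scaling) is (2, 1, 0, 2).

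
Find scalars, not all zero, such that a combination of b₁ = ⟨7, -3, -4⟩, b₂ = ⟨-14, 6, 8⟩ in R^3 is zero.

2b₁ + b₂ = 0

Solve the homogeneous system with b₁, b₂ as columns by row-reducing the coefficient matrix.
The free variable yields coefficients (2, 1) (any nonzero multiple also works).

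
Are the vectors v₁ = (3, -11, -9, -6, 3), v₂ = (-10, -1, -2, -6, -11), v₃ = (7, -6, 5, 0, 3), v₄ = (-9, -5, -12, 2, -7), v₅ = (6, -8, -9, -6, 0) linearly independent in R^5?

linearly independent

Form the 5×5 matrix with these as columns; its determinant is 87042.
A nonzero determinant means the columns are linearly independent.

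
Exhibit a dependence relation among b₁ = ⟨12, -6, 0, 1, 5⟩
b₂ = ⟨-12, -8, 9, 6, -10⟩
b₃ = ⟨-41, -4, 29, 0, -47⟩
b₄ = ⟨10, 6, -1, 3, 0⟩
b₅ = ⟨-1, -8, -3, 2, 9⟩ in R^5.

2b₂ - b₃ - 2b₄ - 3b₅ = 0

Solve the homogeneous system with b₁, b₂, b₃, b₄, b₅ as columns by row-reducing the coefficient matrix.
One solution (up to scaling) is (0, 2, -1, -2, -3).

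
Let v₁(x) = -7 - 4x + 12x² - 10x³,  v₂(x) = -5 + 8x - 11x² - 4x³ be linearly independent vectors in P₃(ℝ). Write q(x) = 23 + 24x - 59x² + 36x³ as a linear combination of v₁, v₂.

q = -4v₁ + v₂

Take coordinate vectors relative to {1, x, …, x³}.
Write q = α₁v₁ + α₂v₂ and equate components.
Row-reducing the augmented matrix gives the unique coefficients (α₁, α₂) = (-4, 1).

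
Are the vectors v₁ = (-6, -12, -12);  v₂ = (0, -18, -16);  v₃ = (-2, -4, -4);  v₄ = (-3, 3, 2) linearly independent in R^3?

There are 4 vectors in a 3-dimensional space, so they cannot be linearly independent.

linearly dependent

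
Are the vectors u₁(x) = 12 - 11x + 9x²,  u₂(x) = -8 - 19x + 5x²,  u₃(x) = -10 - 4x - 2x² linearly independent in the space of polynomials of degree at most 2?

linearly dependent

Write each element as a coordinate vector in ℝ³ using {1, x, x²}.
Form the 3×3 matrix with these as columns; its determinant is 0.
A zero determinant means the columns are linearly dependent.
Indeed u₁ - u₂ + 2u₃ = 0.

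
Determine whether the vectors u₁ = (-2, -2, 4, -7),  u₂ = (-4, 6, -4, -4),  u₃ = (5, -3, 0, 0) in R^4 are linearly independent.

Row-reduce the matrix whose columns are u₁, u₂, u₃.
The reduction yields 3 nonzero rows, so the rank is 3.
Since rank = 3 (the number of vectors), the set is linearly independent.

linearly independent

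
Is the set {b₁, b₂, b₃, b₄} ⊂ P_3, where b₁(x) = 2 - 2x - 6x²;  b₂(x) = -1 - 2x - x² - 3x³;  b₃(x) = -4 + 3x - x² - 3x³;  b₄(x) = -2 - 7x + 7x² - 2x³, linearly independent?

Write each element as a coordinate vector in ℝ⁴ using {1, x, …, x³}.
The matrix [b₁|b₂|b₃|b₄] has determinant 334.
A nonzero determinant means the columns are linearly independent.

linearly independent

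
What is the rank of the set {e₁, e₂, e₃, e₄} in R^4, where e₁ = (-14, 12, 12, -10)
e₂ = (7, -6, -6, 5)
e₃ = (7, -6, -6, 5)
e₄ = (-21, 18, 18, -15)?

Row-reduce the 4×4 matrix with these as rows.
Exactly 1 pivot survives; hence the rank is 1.

1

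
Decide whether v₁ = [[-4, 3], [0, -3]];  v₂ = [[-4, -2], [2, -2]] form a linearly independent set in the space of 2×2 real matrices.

Take coordinates with respect to the standard basis {E₁₁, E₁₂, E₂₁, E₂₂}.
Row-reduce the matrix whose columns are v₁, v₂.
The reduction yields 2 nonzero rows, so the rank is 2.
Since rank = 2 (the number of vectors), the set is linearly independent.

linearly independent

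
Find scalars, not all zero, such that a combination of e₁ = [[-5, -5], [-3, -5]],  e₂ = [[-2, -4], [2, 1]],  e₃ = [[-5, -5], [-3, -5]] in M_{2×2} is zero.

Write each element as a vector in ℝ⁴ using {E₁₁, E₁₂, E₂₁, E₂₂}.
Write the vectors as columns of a matrix and find a nonzero vector in its null space.
The free variable yields coefficients (1, 0, -1) (any nonzero multiple also works).

e₁ - e₃ = 0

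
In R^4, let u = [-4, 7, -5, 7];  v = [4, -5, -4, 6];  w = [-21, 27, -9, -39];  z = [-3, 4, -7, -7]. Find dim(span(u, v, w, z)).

Put the 4×4 matrix [u|v|w|z] into echelon form.
There are 3 pivot columns, so rank = 3.

dim = 3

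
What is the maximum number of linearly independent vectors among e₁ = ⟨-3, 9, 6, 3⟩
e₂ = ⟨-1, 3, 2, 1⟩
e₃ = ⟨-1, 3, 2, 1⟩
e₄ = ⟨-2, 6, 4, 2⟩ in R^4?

Put the 4×4 matrix [e₁|e₂|e₃|e₄] into echelon form.
Reduction leaves 1 leading entry, giving rank 1.

1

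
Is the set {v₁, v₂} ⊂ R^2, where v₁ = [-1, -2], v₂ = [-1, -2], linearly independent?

Form the 2×2 matrix with these as columns; its determinant is 0.
A zero determinant means the columns are linearly dependent.

linearly dependent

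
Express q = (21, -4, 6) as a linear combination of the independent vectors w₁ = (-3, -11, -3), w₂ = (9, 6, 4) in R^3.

q = 2w₁ + 3w₂

Solve the system with w₁, w₂ as columns and q as the right-hand side.
The system has the unique solution (c₁, c₂) = (2, 3).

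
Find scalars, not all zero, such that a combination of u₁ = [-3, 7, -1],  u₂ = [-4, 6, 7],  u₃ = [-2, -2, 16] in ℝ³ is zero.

2u₁ - 2u₂ + u₃ = 0

Solve the homogeneous system with u₁, u₂, u₃ as columns by row-reducing the coefficient matrix.
The free variable yields coefficients (2, -2, 1) (any nonzero multiple also works).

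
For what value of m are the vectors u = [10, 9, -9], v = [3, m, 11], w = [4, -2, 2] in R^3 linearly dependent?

m = -11

The vectors are dependent exactly when the determinant of the matrix with rows u, v, w vanishes.
The determinant works out to 56*m + 616.
This vanishes exactly when m = -11.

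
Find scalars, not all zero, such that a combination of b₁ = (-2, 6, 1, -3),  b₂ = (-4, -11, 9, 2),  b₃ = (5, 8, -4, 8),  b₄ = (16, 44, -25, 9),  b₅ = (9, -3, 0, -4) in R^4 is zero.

b₁ - 2b₂ + 2b₃ - b₄ = 0

Write the vectors as columns of a matrix and find a nonzero vector in its null space.
A generator of the null space is (1, -2, 2, -1, 0).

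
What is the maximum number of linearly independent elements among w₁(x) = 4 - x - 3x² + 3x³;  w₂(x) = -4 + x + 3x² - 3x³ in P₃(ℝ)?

1

Pass to coordinate vectors with respect to the basis {1, x, …, x³}.
Put the 4×2 matrix [w₁|w₂] into echelon form.
Exactly 1 pivot survives; hence the rank is 1.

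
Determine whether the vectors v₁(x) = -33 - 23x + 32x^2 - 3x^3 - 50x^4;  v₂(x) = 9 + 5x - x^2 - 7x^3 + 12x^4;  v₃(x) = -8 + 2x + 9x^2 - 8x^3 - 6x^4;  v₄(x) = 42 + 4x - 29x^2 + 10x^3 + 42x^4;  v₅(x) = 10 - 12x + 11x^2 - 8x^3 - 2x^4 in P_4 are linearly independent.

linearly dependent

Write each element as a coordinate vector in ℝ⁵ using {1, x, …, x^4}.
The matrix [v₁|v₂|v₃|v₄|v₅] has determinant 0.
A zero determinant means the columns are linearly dependent.
Indeed 2v₂ - 3v₃ - v₄ = 0.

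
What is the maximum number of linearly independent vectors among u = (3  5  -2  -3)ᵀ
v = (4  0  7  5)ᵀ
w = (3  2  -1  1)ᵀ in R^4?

Form the matrix with u, v, w as columns and reduce.
There are 3 pivot columns, so rank = 3.

3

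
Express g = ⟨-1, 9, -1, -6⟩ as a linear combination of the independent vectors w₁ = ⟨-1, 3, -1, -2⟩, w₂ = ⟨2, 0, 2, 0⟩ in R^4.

g = 3w₁ + w₂

Set up the augmented matrix [w₁ | w₂ | g] and row-reduce.
Back-substitution yields (α₁, α₂) = (3, 1).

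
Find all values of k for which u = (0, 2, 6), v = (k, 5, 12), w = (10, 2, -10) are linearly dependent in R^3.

Dependence holds iff the 3×3 matrix [u v w] is singular.
The determinant works out to 32*k - 60.
Solving 32*k - 60 = 0 yields k = 15/8.

k = 15/8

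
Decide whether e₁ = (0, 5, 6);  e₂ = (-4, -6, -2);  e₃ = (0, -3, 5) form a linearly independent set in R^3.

linearly independent

The matrix [e₁|e₂|e₃] has determinant 172.
A nonzero determinant means the columns are linearly independent.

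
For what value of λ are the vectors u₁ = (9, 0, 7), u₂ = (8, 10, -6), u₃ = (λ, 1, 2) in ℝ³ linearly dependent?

λ = 29/7

The vectors are dependent exactly when the determinant of the matrix with rows u₁, u₂, u₃ vanishes.
The determinant works out to 290 - 70*λ.
Solving 290 - 70*λ = 0 yields λ = 29/7.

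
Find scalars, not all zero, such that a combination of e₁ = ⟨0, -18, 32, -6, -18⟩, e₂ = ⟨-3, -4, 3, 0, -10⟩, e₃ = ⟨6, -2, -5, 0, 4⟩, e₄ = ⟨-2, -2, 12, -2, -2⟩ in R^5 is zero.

e₁ - 2e₂ - 2e₃ - 3e₄ = 0

Row-reduce the matrix with e₁, e₂, e₃, e₄ as columns; the null space gives the coefficients.
A generator of the null space is (1, -2, -2, -3).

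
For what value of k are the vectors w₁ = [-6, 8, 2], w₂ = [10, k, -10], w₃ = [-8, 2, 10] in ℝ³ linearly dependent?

Dependence holds iff the 3×3 matrix [w₁ w₂ w₃] is singular.
Cofactor expansion gives det = -44*k - 240.
Setting this to zero gives k = -60/11.

k = -60/11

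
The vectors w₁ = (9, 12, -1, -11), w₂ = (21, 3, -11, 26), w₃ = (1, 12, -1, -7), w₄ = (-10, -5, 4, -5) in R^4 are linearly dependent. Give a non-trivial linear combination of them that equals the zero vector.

Set up α₁w₁ + … + α₄w₄ = 0 and solve the homogeneous system.
A generator of the null space is (1, 1, 0, 3).

w₁ + w₂ + 3w₄ = 0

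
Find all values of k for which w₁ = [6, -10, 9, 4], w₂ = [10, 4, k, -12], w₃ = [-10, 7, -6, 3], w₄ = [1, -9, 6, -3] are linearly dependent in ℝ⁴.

k = -42/11

Place the vectors as rows of a 4×4 matrix; dependence ⇔ determinant zero.
Cofactor expansion gives det = -638*k - 2436.
This vanishes exactly when k = -42/11.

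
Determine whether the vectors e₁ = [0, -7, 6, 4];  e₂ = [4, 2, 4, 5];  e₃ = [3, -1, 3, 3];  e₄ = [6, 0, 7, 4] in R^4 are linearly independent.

Place the vectors as rows of a 4×4 matrix and reduce to echelon form.
The reduction yields 4 nonzero rows, so the rank is 4.
Since rank = 4 (the number of vectors), the set is linearly independent.

linearly independent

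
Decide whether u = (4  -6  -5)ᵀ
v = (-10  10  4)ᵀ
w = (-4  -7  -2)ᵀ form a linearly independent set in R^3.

Place the vectors as rows of a 3×3 matrix and reduce to echelon form.
The reduction yields 3 nonzero rows, so the rank is 3.
Since rank = 3 (the number of vectors), the set is linearly independent.

linearly independent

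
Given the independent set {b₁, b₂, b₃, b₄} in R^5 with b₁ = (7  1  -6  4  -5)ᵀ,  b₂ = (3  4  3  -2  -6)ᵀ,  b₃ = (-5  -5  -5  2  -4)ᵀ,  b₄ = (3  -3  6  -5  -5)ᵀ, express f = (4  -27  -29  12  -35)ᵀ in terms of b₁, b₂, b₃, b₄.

Since b₁, b₂, b₃, b₄ are independent, the coefficients expressing f are uniquely determined by a linear system.
Row-reducing the augmented matrix gives the unique coefficients (a₁, …, a₄) = (3, -1, 4, 2).

f = 3b₁ - b₂ + 4b₃ + 2b₄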